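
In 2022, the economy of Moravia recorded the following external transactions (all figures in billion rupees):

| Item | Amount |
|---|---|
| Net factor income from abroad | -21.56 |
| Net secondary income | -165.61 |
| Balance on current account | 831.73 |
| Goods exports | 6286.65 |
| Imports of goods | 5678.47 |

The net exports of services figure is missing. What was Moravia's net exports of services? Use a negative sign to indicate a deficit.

Current account = goods balance + services balance + net primary income + net secondary income
Sum of the known components = 421.01
Net exports of services = CA - (known components) = 831.73 - 421.01 = 410.72

410.72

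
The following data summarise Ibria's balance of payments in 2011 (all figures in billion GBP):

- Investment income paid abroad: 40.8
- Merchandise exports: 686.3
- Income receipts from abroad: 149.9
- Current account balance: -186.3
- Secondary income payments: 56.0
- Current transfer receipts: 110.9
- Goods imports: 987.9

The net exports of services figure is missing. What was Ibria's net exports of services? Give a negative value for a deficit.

-48.7

Current account = goods balance + services balance + net primary income + net secondary income
Sum of the known components = -137.6
Net exports of services = CA - (known components) = -186.3 - (-137.6) = -48.7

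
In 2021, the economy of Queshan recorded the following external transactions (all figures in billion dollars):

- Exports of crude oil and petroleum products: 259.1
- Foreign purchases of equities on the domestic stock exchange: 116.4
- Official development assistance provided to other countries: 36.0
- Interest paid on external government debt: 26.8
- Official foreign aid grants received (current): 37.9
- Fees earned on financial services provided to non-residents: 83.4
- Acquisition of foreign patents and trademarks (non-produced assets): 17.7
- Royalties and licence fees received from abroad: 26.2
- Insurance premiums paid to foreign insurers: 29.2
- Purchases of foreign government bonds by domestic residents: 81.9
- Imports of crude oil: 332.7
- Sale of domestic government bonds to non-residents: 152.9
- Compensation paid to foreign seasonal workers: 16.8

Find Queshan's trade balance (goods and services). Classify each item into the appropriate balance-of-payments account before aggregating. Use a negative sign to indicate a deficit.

6.8

Goods: -332.7 + 259.1 = -73.6
Services: -29.2 + 83.4 + 26.2 = 80.4
Trade balance = -73.6 + 80.4 = 6.8
(Excluded from the trade balance — financial account: foreign purchases of equities on the domestic stock exchange 116.4, purchases of foreign government bonds by domestic residents 81.9, sale of domestic government bonds to non-residents 152.9; secondary income: official development assistance provided to other countries 36.0, official foreign aid grants received (current) 37.9; primary income: interest paid on external government debt 26.8, compensation paid to foreign seasonal workers 16.8; capital account: acquisition of foreign patents and trademarks (non-produced assets) 17.7.)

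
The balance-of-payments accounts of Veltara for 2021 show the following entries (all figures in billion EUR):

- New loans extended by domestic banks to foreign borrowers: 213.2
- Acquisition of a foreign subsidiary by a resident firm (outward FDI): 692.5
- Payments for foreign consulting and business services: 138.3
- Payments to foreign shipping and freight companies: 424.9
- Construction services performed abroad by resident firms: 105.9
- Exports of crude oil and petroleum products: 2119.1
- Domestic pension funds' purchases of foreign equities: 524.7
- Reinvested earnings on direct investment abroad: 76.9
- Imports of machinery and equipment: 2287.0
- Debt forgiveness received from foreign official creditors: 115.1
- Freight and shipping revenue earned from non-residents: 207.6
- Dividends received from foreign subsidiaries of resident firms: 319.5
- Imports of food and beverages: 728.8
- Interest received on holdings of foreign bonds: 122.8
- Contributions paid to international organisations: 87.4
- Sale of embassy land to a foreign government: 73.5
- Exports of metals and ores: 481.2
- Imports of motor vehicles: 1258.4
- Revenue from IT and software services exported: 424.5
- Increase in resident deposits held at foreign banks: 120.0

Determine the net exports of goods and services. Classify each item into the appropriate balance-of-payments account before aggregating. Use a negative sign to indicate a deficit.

Goods: -728.8 + 481.2 - 1258.4 + 2119.1 - 2287.0 = -1673.9
Services: -424.9 + 424.5 + 105.9 - 138.3 + 207.6 = 174.8
Trade balance = -1673.9 + 174.8 = -1499.1
(Excluded from the trade balance — financial account: new loans extended by domestic banks to foreign borrowers 213.2, acquisition of a foreign subsidiary by a resident firm (outward FDI) 692.5, domestic pension funds' purchases of foreign equities 524.7, increase in resident deposits held at foreign banks 120.0; primary income: reinvested earnings on direct investment abroad 76.9, dividends received from foreign subsidiaries of resident firms 319.5, interest received on holdings of foreign bonds 122.8; capital account: debt forgiveness received from foreign official creditors 115.1, sale of embassy land to a foreign government 73.5; secondary income: contributions paid to international organisations 87.4.)

-1499.1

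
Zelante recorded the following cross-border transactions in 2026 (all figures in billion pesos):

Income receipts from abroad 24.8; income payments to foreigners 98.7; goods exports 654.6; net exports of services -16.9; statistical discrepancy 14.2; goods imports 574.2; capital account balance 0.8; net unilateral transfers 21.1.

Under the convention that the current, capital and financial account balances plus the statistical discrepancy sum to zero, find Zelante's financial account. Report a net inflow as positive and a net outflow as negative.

-25.7

Goods balance = 654.6 - 574.2 = 80.4
Services balance = -16.9
Trade balance (goods + services) = 80.4 + (-16.9) = 63.5
Net primary income = 24.8 - 98.7 = -73.9
Net secondary income = 21.1
Current account = 63.5 + (-73.9) + 21.1 = 10.7
Financial account = -(10.7 + 0.8 + 14.2) = -25.7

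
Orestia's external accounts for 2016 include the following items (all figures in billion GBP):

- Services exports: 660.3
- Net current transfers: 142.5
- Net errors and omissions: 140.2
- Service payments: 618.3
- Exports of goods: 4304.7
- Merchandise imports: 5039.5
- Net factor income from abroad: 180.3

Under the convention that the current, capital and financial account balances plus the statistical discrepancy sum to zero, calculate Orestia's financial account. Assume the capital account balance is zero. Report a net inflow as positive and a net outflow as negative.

229.8

Goods balance = 4304.7 - 5039.5 = -734.8
Services balance = 660.3 - 618.3 = 42.0
Trade balance (goods + services) = -734.8 + 42.0 = -692.8
Net primary income = 180.3
Net secondary income = 142.5
Current account = -692.8 + 180.3 + 142.5 = -370.0
Financial account = -(-370.0 + 140.2) = 229.8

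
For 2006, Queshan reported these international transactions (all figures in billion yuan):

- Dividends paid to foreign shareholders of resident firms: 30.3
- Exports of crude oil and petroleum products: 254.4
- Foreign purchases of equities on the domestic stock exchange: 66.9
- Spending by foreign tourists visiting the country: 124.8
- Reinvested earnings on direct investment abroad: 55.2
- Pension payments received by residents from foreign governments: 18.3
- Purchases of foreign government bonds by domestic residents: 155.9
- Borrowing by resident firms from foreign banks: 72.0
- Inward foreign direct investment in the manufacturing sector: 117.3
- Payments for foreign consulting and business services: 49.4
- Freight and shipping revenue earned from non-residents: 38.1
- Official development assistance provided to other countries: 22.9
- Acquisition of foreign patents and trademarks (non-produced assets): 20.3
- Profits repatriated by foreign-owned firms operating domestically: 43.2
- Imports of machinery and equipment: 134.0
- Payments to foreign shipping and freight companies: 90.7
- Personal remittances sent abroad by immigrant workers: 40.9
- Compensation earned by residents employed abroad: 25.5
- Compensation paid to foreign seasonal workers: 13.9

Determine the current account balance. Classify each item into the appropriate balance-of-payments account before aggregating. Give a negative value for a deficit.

Goods: 254.4 - 134.0 = 120.4
Services: -90.7 + 124.8 + 38.1 - 49.4 = 22.8
Primary income: 55.2 + 25.5 - 30.3 - 13.9 - 43.2 = -6.7
Secondary income: -22.9 - 40.9 + 18.3 = -45.5
Current account = 120.4 + 22.8 + (-6.7) + (-45.5) = 91.0
(Excluded from the current account — financial account: foreign purchases of equities on the domestic stock exchange 66.9, purchases of foreign government bonds by domestic residents 155.9, borrowing by resident firms from foreign banks 72.0, inward foreign direct investment in the manufacturing sector 117.3; capital account: acquisition of foreign patents and trademarks (non-produced assets) 20.3.)

91.0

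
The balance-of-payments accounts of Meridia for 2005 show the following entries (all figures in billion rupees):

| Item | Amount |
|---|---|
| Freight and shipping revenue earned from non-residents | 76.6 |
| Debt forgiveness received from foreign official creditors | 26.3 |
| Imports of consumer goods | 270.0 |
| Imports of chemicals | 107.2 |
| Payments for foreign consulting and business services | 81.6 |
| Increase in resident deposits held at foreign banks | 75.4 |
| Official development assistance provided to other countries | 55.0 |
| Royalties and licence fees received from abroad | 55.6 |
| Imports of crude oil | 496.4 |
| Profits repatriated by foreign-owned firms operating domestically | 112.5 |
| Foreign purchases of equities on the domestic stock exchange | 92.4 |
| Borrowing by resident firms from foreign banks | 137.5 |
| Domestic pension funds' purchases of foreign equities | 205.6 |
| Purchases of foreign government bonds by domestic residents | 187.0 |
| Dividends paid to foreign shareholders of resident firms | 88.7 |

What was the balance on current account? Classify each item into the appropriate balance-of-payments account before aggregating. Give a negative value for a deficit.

Goods: -270.0 - 107.2 - 496.4 = -873.6
Services: 55.6 + 76.6 - 81.6 = 50.6
Primary income: -112.5 - 88.7 = -201.2
Secondary income: -55.0
Current account = (-873.6) + 50.6 + (-201.2) + (-55.0) = -1079.2
(Excluded from the current account — capital account: debt forgiveness received from foreign official creditors 26.3; financial account: increase in resident deposits held at foreign banks 75.4, foreign purchases of equities on the domestic stock exchange 92.4, borrowing by resident firms from foreign banks 137.5, domestic pension funds' purchases of foreign equities 205.6, purchases of foreign government bonds by domestic residents 187.0.)

-1079.2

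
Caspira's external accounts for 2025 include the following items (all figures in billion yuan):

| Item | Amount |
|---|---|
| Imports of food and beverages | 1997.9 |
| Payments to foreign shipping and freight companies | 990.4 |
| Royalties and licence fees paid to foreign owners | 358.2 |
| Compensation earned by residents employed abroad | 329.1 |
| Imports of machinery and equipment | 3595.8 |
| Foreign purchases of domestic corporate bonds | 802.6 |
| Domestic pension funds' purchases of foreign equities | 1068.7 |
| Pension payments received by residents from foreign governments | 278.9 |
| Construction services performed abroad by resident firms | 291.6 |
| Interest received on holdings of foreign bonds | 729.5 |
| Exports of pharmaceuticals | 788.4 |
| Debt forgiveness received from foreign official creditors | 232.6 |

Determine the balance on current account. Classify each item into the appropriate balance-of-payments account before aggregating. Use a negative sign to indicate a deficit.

Goods: 788.4 - 3595.8 - 1997.9 = -4805.3
Services: -990.4 - 358.2 + 291.6 = -1057.0
Primary income: 729.5 + 329.1 = 1058.6
Secondary income: 278.9
Current account = (-4805.3) + (-1057.0) + 1058.6 + 278.9 = -4524.8
(Excluded from the current account — financial account: foreign purchases of domestic corporate bonds 802.6, domestic pension funds' purchases of foreign equities 1068.7; capital account: debt forgiveness received from foreign official creditors 232.6.)

-4524.8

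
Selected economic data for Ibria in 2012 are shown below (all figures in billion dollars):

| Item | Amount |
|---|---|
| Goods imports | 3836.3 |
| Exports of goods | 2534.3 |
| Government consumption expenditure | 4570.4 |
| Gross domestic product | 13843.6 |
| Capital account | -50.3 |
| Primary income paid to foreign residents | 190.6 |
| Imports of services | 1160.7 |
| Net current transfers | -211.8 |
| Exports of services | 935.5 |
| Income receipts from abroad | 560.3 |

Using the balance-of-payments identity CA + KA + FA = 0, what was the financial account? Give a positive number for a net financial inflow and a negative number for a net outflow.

1419.6

Goods balance = 2534.3 - 3836.3 = -1302.0
Services balance = 935.5 - 1160.7 = -225.2
Trade balance (goods + services) = -1302.0 + (-225.2) = -1527.2
Net primary income = 560.3 - 190.6 = 369.7
Net secondary income = -211.8
Current account = -1527.2 + 369.7 + (-211.8) = -1369.3
Financial account = -(-1369.3 + (-50.3)) = 1419.6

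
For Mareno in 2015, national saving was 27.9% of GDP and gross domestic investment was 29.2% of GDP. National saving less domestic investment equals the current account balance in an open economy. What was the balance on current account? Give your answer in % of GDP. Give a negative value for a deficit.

S - I = CA (net lending to the rest of the world).
CA = S - I = 27.9 - 29.2 = -1.3

-1.3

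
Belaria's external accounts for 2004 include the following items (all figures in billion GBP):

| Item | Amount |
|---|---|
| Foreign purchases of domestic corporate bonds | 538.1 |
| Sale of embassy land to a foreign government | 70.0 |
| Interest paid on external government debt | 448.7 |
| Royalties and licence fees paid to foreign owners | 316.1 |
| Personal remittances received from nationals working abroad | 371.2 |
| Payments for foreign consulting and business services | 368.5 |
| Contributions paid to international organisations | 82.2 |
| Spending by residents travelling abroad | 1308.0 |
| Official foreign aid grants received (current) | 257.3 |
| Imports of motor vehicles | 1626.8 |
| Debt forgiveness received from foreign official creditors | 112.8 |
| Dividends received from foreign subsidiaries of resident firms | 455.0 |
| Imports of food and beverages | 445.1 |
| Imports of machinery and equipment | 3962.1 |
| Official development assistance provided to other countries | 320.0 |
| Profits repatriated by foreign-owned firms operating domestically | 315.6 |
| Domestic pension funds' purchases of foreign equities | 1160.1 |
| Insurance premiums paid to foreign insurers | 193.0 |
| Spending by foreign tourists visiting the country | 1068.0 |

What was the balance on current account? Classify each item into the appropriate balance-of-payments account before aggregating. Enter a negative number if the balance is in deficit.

-7234.6

Goods: -1626.8 - 3962.1 - 445.1 = -6034.0
Services: -193.0 + 1068.0 - 1308.0 - 368.5 - 316.1 = -1117.6
Primary income: -315.6 + 455.0 - 448.7 = -309.3
Secondary income: -82.2 - 320.0 + 371.2 + 257.3 = 226.3
Current account = (-6034.0) + (-1117.6) + (-309.3) + 226.3 = -7234.6
(Excluded from the current account — financial account: foreign purchases of domestic corporate bonds 538.1, domestic pension funds' purchases of foreign equities 1160.1; capital account: sale of embassy land to a foreign government 70.0, debt forgiveness received from foreign official creditors 112.8.)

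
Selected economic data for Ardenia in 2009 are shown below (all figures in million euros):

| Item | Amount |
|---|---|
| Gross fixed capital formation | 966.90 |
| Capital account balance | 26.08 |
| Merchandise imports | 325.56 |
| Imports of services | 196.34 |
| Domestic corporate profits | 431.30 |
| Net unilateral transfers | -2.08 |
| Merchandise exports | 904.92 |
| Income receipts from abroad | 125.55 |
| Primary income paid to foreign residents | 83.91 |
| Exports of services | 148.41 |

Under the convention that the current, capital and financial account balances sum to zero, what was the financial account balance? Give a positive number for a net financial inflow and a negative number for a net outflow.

-597.07

Goods balance = 904.92 - 325.56 = 579.36
Services balance = 148.41 - 196.34 = -47.93
Trade balance (goods + services) = 579.36 + (-47.93) = 531.43
Net primary income = 125.55 - 83.91 = 41.64
Net secondary income = -2.08
Current account = 531.43 + 41.64 + (-2.08) = 570.99
Financial account = -(570.99 + 26.08) = -597.07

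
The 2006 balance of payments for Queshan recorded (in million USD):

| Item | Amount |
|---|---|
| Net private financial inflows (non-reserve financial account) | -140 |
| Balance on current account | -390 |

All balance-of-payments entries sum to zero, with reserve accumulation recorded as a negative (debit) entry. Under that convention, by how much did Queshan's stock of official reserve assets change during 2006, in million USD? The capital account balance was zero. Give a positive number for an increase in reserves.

-530

Official reserve transactions balance = -((-390) + (-140)) = 530
An accumulation of reserves is recorded as a debit (negative entry), so the change in the stock of reserves is the negative of that balance.
Change in official reserves = -(530) = -530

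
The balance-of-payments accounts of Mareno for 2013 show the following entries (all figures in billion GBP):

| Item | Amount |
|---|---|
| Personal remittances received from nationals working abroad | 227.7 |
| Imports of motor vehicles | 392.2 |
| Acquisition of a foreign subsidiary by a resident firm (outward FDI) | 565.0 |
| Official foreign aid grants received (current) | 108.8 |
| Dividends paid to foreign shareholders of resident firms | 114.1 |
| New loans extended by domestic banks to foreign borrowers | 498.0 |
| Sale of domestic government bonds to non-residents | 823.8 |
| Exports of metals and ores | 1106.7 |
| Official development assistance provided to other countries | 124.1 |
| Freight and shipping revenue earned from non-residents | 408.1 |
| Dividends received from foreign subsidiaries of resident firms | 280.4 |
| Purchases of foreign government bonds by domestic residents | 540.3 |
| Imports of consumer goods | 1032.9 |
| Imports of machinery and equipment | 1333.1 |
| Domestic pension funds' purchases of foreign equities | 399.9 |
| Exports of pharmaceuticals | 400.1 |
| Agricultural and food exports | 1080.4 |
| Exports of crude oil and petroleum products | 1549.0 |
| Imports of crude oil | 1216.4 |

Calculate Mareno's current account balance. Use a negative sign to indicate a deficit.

948.4

Goods: 1549.0 - 1333.1 + 1106.7 + 1080.4 - 1216.4 + 400.1 - 1032.9 - 392.2 = 161.6
Services: 408.1
Primary income: 280.4 - 114.1 = 166.3
Secondary income: 108.8 + 227.7 - 124.1 = 212.4
Current account = 161.6 + 408.1 + 166.3 + 212.4 = 948.4
(Excluded from the current account — financial account: acquisition of a foreign subsidiary by a resident firm (outward FDI) 565.0, new loans extended by domestic banks to foreign borrowers 498.0, sale of domestic government bonds to non-residents 823.8, purchases of foreign government bonds by domestic residents 540.3, domestic pension funds' purchases of foreign equities 399.9.)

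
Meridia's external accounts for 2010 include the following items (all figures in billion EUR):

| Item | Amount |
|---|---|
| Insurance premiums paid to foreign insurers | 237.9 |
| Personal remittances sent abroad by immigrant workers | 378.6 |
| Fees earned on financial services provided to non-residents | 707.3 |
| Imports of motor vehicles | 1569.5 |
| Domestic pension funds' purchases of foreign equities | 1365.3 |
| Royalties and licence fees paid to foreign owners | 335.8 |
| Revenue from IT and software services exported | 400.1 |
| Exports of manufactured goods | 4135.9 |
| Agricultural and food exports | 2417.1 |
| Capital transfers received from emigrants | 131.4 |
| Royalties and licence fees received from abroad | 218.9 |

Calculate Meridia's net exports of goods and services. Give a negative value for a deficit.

5736.1

Goods: 4135.9 + 2417.1 - 1569.5 = 4983.5
Services: 707.3 + 218.9 - 237.9 + 400.1 - 335.8 = 752.6
Trade balance = 4983.5 + 752.6 = 5736.1
(Excluded from the trade balance — secondary income: personal remittances sent abroad by immigrant workers 378.6; financial account: domestic pension funds' purchases of foreign equities 1365.3; capital account: capital transfers received from emigrants 131.4.)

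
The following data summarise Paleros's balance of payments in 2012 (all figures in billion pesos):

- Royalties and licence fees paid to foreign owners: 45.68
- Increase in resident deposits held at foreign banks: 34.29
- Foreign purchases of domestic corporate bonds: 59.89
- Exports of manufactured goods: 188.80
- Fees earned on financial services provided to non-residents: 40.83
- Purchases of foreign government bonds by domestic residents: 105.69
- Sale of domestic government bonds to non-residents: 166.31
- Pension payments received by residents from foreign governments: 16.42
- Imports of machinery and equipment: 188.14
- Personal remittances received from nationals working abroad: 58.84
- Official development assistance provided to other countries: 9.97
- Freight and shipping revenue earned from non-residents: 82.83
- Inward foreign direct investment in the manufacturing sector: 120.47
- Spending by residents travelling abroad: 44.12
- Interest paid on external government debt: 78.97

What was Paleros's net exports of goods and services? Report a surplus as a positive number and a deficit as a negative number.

Goods: -188.14 + 188.80 = 0.66
Services: -45.68 + 82.83 + 40.83 - 44.12 = 33.86
Trade balance = 0.66 + 33.86 = 34.52
(Excluded from the trade balance — financial account: increase in resident deposits held at foreign banks 34.29, foreign purchases of domestic corporate bonds 59.89, purchases of foreign government bonds by domestic residents 105.69, sale of domestic government bonds to non-residents 166.31, inward foreign direct investment in the manufacturing sector 120.47; secondary income: pension payments received by residents from foreign governments 16.42, personal remittances received from nationals working abroad 58.84, official development assistance provided to other countries 9.97; primary income: interest paid on external government debt 78.97.)

34.52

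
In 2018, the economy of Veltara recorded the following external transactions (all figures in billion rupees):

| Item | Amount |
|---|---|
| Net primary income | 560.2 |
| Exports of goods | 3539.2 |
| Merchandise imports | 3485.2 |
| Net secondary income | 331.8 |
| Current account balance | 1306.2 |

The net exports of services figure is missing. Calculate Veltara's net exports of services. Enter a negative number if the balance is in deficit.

360.2

Current account = goods balance + services balance + net primary income + net secondary income
Sum of the known components = 946.0
Net exports of services = CA - (known components) = 1306.2 - 946.0 = 360.2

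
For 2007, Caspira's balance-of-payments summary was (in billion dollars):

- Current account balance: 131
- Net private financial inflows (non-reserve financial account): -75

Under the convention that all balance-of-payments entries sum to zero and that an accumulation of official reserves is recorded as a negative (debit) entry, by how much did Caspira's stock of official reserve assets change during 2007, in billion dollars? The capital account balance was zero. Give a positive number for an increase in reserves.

Official reserve transactions balance = -(131 + (-75)) = -56
An accumulation of reserves is recorded as a debit (negative entry), so the change in the stock of reserves is the negative of that balance.
Change in official reserves = -(-56) = 56

56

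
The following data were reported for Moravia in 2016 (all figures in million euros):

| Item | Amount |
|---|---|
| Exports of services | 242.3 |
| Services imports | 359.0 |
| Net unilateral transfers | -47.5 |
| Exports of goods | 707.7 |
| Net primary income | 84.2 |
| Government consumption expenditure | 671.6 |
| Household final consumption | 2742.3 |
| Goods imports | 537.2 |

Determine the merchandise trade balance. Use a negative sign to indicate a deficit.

170.5

Goods balance = 707.7 - 537.2 = 170.5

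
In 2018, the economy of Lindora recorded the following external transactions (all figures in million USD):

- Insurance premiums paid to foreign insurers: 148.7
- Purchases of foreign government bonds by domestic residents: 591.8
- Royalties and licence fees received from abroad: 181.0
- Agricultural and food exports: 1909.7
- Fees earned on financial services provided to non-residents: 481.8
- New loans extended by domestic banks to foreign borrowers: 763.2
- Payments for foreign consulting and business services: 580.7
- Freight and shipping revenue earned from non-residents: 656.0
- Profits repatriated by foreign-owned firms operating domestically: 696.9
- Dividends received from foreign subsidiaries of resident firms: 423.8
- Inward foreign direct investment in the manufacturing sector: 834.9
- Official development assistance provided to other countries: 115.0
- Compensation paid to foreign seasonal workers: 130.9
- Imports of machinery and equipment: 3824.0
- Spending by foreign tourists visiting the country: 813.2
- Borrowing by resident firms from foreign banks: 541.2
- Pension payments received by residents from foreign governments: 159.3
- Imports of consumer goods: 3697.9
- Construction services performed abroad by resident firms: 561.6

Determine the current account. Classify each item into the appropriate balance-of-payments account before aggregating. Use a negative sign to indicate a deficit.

Goods: 1909.7 - 3697.9 - 3824.0 = -5612.2
Services: 481.8 + 656.0 + 561.6 + 181.0 - 580.7 - 148.7 + 813.2 = 1964.2
Primary income: -696.9 - 130.9 + 423.8 = -404.0
Secondary income: 159.3 - 115.0 = 44.3
Current account = (-5612.2) + 1964.2 + (-404.0) + 44.3 = -4007.7
(Excluded from the current account — financial account: purchases of foreign government bonds by domestic residents 591.8, new loans extended by domestic banks to foreign borrowers 763.2, inward foreign direct investment in the manufacturing sector 834.9, borrowing by resident firms from foreign banks 541.2.)

-4007.7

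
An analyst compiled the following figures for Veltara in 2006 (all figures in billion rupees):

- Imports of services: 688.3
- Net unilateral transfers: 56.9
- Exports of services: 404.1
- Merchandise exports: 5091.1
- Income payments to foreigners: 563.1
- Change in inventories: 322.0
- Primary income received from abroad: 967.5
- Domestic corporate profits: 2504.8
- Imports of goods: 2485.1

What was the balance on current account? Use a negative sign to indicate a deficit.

2783.1

Goods balance = 5091.1 - 2485.1 = 2606.0
Services balance = 404.1 - 688.3 = -284.2
Trade balance (goods + services) = 2606.0 + (-284.2) = 2321.8
Net primary income = 967.5 - 563.1 = 404.4
Net secondary income = 56.9
Current account = 2321.8 + 404.4 + 56.9 = 2783.1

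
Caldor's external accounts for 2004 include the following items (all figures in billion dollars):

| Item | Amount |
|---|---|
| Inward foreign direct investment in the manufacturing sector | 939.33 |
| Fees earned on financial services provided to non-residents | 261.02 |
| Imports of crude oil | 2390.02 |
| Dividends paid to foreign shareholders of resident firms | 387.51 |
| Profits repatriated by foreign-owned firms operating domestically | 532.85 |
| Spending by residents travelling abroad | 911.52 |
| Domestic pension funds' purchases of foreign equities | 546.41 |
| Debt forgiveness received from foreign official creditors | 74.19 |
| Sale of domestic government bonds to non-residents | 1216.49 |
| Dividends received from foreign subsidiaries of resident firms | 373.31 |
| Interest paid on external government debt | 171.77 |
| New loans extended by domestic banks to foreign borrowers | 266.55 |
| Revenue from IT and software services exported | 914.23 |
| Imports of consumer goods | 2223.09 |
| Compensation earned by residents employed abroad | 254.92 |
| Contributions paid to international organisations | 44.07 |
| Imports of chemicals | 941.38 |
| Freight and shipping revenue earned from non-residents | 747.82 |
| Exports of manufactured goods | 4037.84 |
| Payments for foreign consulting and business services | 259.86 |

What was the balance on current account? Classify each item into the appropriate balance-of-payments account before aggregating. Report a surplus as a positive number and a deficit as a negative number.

Goods: -2223.09 - 941.38 + 4037.84 - 2390.02 = -1516.65
Services: -911.52 + 261.02 + 914.23 + 747.82 - 259.86 = 751.69
Primary income: 254.92 + 373.31 - 532.85 - 387.51 - 171.77 = -463.90
Secondary income: -44.07
Current account = (-1516.65) + 751.69 + (-463.90) + (-44.07) = -1272.93
(Excluded from the current account — financial account: inward foreign direct investment in the manufacturing sector 939.33, domestic pension funds' purchases of foreign equities 546.41, sale of domestic government bonds to non-residents 1216.49, new loans extended by domestic banks to foreign borrowers 266.55; capital account: debt forgiveness received from foreign official creditors 74.19.)

-1272.93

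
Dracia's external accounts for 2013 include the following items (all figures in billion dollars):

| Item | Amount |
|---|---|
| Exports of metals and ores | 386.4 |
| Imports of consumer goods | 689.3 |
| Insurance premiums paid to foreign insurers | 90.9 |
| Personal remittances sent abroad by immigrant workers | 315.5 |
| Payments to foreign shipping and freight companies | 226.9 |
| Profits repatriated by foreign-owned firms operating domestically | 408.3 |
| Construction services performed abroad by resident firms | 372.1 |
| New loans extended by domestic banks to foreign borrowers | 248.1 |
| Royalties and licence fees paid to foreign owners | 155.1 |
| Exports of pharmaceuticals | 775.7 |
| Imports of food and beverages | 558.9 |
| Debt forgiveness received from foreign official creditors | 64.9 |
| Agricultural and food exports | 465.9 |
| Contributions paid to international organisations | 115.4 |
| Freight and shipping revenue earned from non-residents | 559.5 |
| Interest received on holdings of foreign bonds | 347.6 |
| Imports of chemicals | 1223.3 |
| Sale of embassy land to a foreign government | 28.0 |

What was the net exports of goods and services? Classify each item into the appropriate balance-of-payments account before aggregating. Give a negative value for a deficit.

Goods: -558.9 - 1223.3 + 386.4 + 465.9 + 775.7 - 689.3 = -843.5
Services: -155.1 - 226.9 - 90.9 + 372.1 + 559.5 = 458.7
Trade balance = -843.5 + 458.7 = -384.8
(Excluded from the trade balance — secondary income: personal remittances sent abroad by immigrant workers 315.5, contributions paid to international organisations 115.4; primary income: profits repatriated by foreign-owned firms operating domestically 408.3, interest received on holdings of foreign bonds 347.6; financial account: new loans extended by domestic banks to foreign borrowers 248.1; capital account: debt forgiveness received from foreign official creditors 64.9, sale of embassy land to a foreign government 28.0.)

-384.8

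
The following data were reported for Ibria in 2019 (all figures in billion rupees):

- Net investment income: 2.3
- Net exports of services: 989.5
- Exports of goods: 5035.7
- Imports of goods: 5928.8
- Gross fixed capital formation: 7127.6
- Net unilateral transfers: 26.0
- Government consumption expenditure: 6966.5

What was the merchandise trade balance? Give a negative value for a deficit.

Goods balance = 5035.7 - 5928.8 = -893.1

-893.1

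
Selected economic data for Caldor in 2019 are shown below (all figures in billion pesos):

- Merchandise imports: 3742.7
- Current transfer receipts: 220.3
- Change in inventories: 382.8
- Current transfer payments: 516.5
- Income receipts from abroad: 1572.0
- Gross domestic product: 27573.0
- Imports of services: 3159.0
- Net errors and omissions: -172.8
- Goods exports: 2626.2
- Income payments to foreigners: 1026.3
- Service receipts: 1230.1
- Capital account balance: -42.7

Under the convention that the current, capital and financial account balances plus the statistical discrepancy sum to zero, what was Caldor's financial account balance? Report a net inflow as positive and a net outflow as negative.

3011.4

Goods balance = 2626.2 - 3742.7 = -1116.5
Services balance = 1230.1 - 3159.0 = -1928.9
Trade balance (goods + services) = -1116.5 + (-1928.9) = -3045.4
Net primary income = 1572.0 - 1026.3 = 545.7
Net secondary income = 220.3 - 516.5 = -296.2
Current account = -3045.4 + 545.7 + (-296.2) = -2795.9
Financial account = -(-2795.9 + (-42.7) + (-172.8)) = 3011.4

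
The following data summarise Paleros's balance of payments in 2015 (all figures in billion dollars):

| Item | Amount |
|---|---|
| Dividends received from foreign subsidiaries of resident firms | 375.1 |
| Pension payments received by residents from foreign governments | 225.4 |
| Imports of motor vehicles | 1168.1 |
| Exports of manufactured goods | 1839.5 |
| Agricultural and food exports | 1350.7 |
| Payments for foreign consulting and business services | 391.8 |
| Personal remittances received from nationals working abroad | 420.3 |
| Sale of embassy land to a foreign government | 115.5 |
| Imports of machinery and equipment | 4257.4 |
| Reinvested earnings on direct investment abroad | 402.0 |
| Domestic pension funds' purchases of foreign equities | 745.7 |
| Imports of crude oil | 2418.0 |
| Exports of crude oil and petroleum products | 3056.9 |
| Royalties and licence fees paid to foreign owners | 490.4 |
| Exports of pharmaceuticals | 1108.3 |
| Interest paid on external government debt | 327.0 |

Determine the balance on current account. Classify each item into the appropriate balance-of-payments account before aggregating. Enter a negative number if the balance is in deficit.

Goods: -2418.0 + 1108.3 - 1168.1 + 1839.5 + 1350.7 - 4257.4 + 3056.9 = -488.1
Services: -490.4 - 391.8 = -882.2
Primary income: 375.1 + 402.0 - 327.0 = 450.1
Secondary income: 420.3 + 225.4 = 645.7
Current account = (-488.1) + (-882.2) + 450.1 + 645.7 = -274.5
(Excluded from the current account — capital account: sale of embassy land to a foreign government 115.5; financial account: domestic pension funds' purchases of foreign equities 745.7.)

-274.5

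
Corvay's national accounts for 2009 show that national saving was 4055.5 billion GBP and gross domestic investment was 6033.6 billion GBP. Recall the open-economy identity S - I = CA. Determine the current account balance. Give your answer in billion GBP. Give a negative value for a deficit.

-1978.1

S - I = CA (net lending to the rest of the world).
CA = S - I = 4055.5 - 6033.6 = -1978.1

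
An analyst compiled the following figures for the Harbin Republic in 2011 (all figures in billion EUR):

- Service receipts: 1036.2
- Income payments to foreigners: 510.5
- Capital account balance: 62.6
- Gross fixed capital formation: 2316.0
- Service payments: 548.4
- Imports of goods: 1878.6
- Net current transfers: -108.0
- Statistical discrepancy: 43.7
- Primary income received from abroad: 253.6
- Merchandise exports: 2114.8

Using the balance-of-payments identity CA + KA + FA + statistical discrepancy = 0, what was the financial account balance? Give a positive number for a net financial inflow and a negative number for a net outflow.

-465.4

Goods balance = 2114.8 - 1878.6 = 236.2
Services balance = 1036.2 - 548.4 = 487.8
Trade balance (goods + services) = 236.2 + 487.8 = 724.0
Net primary income = 253.6 - 510.5 = -256.9
Net secondary income = -108.0
Current account = 724.0 + (-256.9) + (-108.0) = 359.1
Financial account = -(359.1 + 62.6 + 43.7) = -465.4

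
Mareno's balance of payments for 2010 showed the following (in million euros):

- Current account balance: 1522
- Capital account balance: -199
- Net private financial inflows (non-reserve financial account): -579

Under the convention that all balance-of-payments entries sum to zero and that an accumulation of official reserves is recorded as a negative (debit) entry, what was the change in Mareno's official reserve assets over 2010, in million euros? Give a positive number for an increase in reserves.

Official reserve transactions balance = -(1522 + (-199) + (-579)) = -744
An accumulation of reserves is recorded as a debit (negative entry), so the change in the stock of reserves is the negative of that balance.
Change in official reserves = -(-744) = 744

744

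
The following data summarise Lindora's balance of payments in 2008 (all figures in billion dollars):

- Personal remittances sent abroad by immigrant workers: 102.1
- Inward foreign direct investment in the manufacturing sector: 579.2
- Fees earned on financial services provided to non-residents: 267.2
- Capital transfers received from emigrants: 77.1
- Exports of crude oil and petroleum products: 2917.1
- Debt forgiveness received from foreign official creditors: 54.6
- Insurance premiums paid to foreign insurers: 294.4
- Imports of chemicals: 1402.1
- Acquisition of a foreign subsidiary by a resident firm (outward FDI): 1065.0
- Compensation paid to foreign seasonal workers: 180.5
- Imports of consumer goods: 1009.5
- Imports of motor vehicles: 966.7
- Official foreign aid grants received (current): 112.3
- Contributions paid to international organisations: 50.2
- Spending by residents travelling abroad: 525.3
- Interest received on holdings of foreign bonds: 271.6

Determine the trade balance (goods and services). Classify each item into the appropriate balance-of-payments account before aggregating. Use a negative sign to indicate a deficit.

Goods: -1402.1 + 2917.1 - 1009.5 - 966.7 = -461.2
Services: -525.3 - 294.4 + 267.2 = -552.5
Trade balance = -461.2 + (-552.5) = -1013.7
(Excluded from the trade balance — secondary income: personal remittances sent abroad by immigrant workers 102.1, official foreign aid grants received (current) 112.3, contributions paid to international organisations 50.2; financial account: inward foreign direct investment in the manufacturing sector 579.2, acquisition of a foreign subsidiary by a resident firm (outward FDI) 1065.0; capital account: capital transfers received from emigrants 77.1, debt forgiveness received from foreign official creditors 54.6; primary income: compensation paid to foreign seasonal workers 180.5, interest received on holdings of foreign bonds 271.6.)

-1013.7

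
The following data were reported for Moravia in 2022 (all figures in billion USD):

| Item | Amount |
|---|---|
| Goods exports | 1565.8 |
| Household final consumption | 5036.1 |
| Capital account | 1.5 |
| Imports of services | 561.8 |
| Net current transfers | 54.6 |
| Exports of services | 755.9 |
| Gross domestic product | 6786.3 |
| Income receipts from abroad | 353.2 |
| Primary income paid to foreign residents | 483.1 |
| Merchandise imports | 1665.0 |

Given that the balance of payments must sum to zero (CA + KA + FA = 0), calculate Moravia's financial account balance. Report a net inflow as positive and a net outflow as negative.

-21.1

Goods balance = 1565.8 - 1665.0 = -99.2
Services balance = 755.9 - 561.8 = 194.1
Trade balance (goods + services) = -99.2 + 194.1 = 94.9
Net primary income = 353.2 - 483.1 = -129.9
Net secondary income = 54.6
Current account = 94.9 + (-129.9) + 54.6 = 19.6
Financial account = -(19.6 + 1.5) = -21.1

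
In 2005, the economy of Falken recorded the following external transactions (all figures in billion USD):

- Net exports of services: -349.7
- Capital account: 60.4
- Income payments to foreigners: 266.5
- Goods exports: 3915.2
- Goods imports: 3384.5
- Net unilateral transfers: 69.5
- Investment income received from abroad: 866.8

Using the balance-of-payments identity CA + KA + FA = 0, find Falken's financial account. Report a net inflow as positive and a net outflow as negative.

Goods balance = 3915.2 - 3384.5 = 530.7
Services balance = -349.7
Trade balance (goods + services) = 530.7 + (-349.7) = 181.0
Net primary income = 866.8 - 266.5 = 600.3
Net secondary income = 69.5
Current account = 181.0 + 600.3 + 69.5 = 850.8
Financial account = -(850.8 + 60.4) = -911.2

-911.2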